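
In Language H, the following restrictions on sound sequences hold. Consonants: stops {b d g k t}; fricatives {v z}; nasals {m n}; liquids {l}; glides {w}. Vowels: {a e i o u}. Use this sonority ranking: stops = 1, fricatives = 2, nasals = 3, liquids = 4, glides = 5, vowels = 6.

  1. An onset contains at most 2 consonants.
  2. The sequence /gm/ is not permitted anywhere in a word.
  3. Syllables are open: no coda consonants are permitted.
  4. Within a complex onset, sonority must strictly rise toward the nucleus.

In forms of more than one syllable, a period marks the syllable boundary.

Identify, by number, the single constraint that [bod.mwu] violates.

[bod.mwu]: syllable 1 coda /d/ has 1 consonant (> 0).
This is a violation of constraint 3: "Syllables are open: no coda consonants are permitted."
The remaining constraints (1, 2, 4) are satisfied.

3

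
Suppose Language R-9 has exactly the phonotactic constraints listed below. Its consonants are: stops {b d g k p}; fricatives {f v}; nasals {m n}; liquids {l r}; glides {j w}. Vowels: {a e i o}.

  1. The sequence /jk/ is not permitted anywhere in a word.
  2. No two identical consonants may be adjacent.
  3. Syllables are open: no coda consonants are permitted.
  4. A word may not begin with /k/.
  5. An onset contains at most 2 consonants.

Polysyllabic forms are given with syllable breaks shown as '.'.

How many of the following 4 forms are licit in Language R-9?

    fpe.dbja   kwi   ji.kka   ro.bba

fpe.dbja — violates constraint 5: syllable 2 onset /dbj/ has 3 consonants (> 2) → illicit
kwi — violates constraint 4: word begins with /k/ → illicit
ji.kka — violates constraint 2: adjacent identical consonants /kk/ → illicit
ro.bba — violates constraint 2: adjacent identical consonants /bb/ → illicit
No form is licit → 0.

0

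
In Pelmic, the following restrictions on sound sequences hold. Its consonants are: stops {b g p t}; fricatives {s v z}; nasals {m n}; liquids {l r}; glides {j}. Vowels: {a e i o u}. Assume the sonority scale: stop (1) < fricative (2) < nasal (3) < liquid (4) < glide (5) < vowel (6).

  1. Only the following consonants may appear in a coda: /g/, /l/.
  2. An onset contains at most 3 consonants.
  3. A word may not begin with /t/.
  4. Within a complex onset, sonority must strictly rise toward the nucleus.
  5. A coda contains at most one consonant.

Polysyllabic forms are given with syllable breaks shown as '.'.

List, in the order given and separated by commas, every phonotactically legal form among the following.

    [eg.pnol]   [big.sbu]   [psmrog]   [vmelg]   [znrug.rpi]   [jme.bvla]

[eg.pnol]

[eg.pnol] — σ1 onset /∅/, coda /g/ ok; σ2 onset /pn/ (1→3 rises), coda /l/ ok → phonotactically legal
[big.sbu] — violates constraint 4: syllable 2 onset /sb/: /s/ (fricative, 2) → /b/ (stop, 1) does not rise → phonotactically illegal
[psmrog] — violates constraint 2: syllable 1 onset /psmr/ has 4 consonants (> 3) → phonotactically illegal
[vmelg] — violates constraint 5: syllable 1 coda /lg/ has 2 consonants (> 1) → phonotactically illegal
[znrug.rpi] — violates constraint 4: syllable 2 onset /rp/: /r/ (liquid, 4) → /p/ (stop, 1) does not rise → phonotactically illegal
[jme.bvla] — violates constraint 4: syllable 1 onset /jm/: /j/ (glide, 5) → /m/ (nasal, 3) does not rise → phonotactically illegal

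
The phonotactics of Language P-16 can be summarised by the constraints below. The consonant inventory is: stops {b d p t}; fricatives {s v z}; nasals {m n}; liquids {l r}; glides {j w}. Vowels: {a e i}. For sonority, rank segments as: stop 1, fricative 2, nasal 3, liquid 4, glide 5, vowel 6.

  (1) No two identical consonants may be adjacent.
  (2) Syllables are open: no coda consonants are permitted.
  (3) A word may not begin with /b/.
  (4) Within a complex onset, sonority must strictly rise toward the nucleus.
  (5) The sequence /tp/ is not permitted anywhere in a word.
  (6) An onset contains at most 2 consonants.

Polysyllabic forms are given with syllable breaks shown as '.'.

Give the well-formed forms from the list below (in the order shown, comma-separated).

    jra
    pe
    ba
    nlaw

jra — violates constraint 4: syllable 1 onset /jr/: /j/ (glide, 5) → /r/ (liquid, 4) does not rise → ill-formed
pe — σ1 onset /p/, coda /∅/ ok → well-formed
ba — violates constraint 3: word begins with /b/ → ill-formed
nlaw — violates constraint 2: syllable 1 coda /w/ has 1 consonant (> 0) → ill-formed

pe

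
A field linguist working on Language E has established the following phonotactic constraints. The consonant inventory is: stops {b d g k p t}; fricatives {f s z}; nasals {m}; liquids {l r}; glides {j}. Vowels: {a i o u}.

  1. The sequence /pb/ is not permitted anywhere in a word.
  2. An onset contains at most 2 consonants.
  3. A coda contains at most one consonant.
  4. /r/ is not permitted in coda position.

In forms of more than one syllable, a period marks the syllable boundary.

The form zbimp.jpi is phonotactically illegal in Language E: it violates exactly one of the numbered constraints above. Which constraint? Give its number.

zbimp.jpi: syllable 1 coda /mp/ has 2 consonants (> 1).
This is a violation of constraint 3: "A coda contains at most one consonant."
The remaining constraints (1, 2, 4) are satisfied.

3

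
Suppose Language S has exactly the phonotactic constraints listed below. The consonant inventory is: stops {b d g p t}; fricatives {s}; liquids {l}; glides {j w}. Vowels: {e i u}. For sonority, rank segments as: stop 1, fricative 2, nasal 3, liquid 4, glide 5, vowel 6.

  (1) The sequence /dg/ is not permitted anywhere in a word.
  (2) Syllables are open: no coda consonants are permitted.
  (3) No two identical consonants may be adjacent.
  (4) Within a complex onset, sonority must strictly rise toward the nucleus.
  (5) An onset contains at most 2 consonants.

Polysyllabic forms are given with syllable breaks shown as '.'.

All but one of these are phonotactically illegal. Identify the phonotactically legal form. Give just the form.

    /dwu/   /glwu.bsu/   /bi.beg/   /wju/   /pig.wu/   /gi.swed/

/dwu/

/dwu/ — σ1 onset /dw/ (1→5 rises), coda /∅/ ok → phonotactically legal
/glwu.bsu/ — violates constraint 5: syllable 1 onset /glw/ has 3 consonants (> 2) → phonotactically illegal
/bi.beg/ — violates constraint 2: syllable 2 coda /g/ has 1 consonant (> 0) → phonotactically illegal
/wju/ — violates constraint 4: syllable 1 onset /wj/: /w/ (glide, 5) → /j/ (glide, 5) does not rise → phonotactically illegal
/pig.wu/ — violates constraint 2: syllable 1 coda /g/ has 1 consonant (> 0) → phonotactically illegal
/gi.swed/ — violates constraint 2: syllable 2 coda /d/ has 1 consonant (> 0) → phonotactically illegal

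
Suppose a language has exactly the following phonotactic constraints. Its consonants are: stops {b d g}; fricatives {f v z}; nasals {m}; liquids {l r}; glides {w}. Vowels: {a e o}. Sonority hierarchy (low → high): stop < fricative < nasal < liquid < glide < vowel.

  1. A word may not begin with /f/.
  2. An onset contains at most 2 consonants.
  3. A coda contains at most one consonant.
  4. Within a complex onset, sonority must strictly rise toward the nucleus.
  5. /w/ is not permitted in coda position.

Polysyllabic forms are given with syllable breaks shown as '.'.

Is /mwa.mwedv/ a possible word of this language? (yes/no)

no

/mwa.mwedv/ — violates constraint 3: syllable 2 coda /dv/ has 2 consonants (> 1) → not permitted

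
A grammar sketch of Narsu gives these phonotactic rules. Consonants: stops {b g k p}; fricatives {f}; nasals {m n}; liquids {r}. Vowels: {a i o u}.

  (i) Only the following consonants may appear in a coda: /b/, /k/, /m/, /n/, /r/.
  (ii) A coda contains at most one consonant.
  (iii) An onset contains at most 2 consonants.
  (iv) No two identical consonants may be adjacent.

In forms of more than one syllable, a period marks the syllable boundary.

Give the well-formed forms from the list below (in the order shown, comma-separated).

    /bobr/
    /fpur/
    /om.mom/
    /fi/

/bobr/ — violates constraint (ii): syllable 1 coda /br/ has 2 consonants (> 1) → ill-formed
/fpur/ — σ1 onset /fp/ (2C), coda /r/ ok → well-formed
/om.mom/ — violates constraint (iv): adjacent identical consonants /mm/ → ill-formed
/fi/ — σ1 onset /f/, coda /∅/ ok → well-formed

/fpur/, /fi/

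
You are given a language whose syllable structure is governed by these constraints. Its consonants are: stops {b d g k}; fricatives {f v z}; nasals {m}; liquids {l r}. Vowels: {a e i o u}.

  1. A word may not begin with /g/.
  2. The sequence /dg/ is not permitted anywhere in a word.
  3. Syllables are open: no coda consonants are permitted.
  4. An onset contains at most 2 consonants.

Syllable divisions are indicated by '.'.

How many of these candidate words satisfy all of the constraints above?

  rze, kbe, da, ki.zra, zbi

5

rze — σ1 onset /rz/ (2C), coda /∅/ ok → permitted
kbe — σ1 onset /kb/ (2C), coda /∅/ ok → permitted
da — σ1 onset /d/, coda /∅/ ok → permitted
ki.zra — σ1 onset /k/, coda /∅/ ok; σ2 onset /zr/ (2C), coda /∅/ ok → permitted
zbi — σ1 onset /zb/ (2C), coda /∅/ ok → permitted
Permitted: rze, kbe, da, ki.zra, zbi → 5.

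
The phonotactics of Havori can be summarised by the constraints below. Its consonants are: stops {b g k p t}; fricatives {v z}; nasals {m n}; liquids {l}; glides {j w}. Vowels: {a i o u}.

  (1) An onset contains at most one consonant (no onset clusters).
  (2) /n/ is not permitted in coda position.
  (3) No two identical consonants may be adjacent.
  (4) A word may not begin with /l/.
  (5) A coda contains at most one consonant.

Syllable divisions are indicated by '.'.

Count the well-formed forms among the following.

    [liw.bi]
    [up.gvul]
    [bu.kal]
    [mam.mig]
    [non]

[liw.bi] — violates constraint 4: word begins with /l/ → ill-formed
[up.gvul] — violates constraint 1: syllable 2 onset /gv/ has 2 consonants (> 1) → ill-formed
[bu.kal] — σ1 onset /b/, coda /∅/ ok; σ2 onset /k/, coda /l/ ok → well-formed
[mam.mig] — violates constraint 3: adjacent identical consonants /mm/ → ill-formed
[non] — violates constraint 2: syllable 1 coda contains /n/ → ill-formed
Well-formed: [bu.kal] → 1.

1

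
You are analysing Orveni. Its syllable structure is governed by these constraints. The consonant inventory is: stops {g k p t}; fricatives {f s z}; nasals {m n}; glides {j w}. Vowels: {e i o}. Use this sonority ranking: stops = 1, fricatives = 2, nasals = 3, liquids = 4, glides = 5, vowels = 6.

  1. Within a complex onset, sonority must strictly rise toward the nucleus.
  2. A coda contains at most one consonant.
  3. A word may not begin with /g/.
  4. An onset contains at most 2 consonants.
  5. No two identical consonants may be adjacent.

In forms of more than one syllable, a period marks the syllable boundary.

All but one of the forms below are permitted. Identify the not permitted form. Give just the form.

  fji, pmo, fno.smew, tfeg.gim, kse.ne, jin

tfeg.gim

fji — σ1 onset /fj/ (2→5 rises), coda /∅/ ok → permitted
pmo — σ1 onset /pm/ (1→3 rises), coda /∅/ ok → permitted
fno.smew — σ1 onset /fn/ (2→3 rises), coda /∅/ ok; σ2 onset /sm/ (2→3 rises), coda /w/ ok → permitted
tfeg.gim — violates constraint 5: adjacent identical consonants /gg/ → not permitted
kse.ne — σ1 onset /ks/ (1→2 rises), coda /∅/ ok; σ2 onset /n/, coda /∅/ ok → permitted
jin — σ1 onset /j/, coda /n/ ok → permitted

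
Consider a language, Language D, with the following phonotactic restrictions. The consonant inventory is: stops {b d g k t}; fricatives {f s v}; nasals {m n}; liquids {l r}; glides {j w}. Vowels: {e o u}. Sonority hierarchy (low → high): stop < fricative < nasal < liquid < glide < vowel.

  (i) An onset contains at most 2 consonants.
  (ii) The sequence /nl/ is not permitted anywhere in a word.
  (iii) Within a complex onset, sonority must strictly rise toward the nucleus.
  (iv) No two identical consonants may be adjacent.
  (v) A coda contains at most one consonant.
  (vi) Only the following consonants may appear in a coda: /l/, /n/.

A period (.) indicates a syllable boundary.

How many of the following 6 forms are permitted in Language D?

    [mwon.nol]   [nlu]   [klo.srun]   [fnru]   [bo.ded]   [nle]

[mwon.nol] — violates constraint (iv): adjacent identical consonants /nn/ → not permitted
[nlu] — violates constraint (ii): contains banned sequence /nl/ → not permitted
[klo.srun] — σ1 onset /kl/ (1→4 rises), coda /∅/ ok; σ2 onset /sr/ (2→4 rises), coda /n/ ok → permitted
[fnru] — violates constraint (i): syllable 1 onset /fnr/ has 3 consonants (> 2) → not permitted
[bo.ded] — violates constraint (vi): syllable 2 coda contains /d/, which is not a licensed coda consonant → not permitted
[nle] — violates constraint (ii): contains banned sequence /nl/ → not permitted
Permitted: [klo.srun] → 1.

1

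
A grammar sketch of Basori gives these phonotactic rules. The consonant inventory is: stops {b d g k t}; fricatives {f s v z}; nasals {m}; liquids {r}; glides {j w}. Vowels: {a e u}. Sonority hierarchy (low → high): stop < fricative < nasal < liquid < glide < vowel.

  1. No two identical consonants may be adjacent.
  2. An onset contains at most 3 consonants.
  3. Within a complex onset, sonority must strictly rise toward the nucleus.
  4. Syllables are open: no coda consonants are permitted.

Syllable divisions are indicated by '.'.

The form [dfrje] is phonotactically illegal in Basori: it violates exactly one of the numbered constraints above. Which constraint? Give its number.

2

[dfrje]: syllable 1 onset /dfrj/ has 4 consonants (> 3).
This is a violation of constraint 2: "An onset contains at most 3 consonants."
The remaining constraints (1, 3, 4) are satisfied.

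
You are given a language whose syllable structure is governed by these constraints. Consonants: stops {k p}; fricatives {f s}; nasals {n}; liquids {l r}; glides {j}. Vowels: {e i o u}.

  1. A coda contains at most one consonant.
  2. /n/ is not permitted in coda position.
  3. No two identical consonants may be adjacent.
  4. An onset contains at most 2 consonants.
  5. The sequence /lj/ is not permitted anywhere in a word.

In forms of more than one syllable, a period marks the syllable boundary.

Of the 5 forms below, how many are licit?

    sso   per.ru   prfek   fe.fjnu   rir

sso — violates constraint 3: adjacent identical consonants /ss/ → illicit
per.ru — violates constraint 3: adjacent identical consonants /rr/ → illicit
prfek — violates constraint 4: syllable 1 onset /prf/ has 3 consonants (> 2) → illicit
fe.fjnu — violates constraint 4: syllable 2 onset /fjn/ has 3 consonants (> 2) → illicit
rir — σ1 onset /r/, coda /r/ ok → licit
Licit: rir → 1.

1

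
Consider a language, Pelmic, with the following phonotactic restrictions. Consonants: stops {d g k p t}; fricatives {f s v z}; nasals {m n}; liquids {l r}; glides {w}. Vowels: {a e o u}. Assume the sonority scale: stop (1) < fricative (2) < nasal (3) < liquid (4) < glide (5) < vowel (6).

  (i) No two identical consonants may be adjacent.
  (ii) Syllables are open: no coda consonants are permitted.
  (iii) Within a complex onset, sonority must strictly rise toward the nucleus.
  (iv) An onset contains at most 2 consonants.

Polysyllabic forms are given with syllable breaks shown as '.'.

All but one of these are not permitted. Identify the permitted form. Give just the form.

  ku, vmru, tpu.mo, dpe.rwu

ku

ku — σ1 onset /k/, coda /∅/ ok → permitted
vmru — violates constraint (iv): syllable 1 onset /vmr/ has 3 consonants (> 2) → not permitted
tpu.mo — violates constraint (iii): syllable 1 onset /tp/: /t/ (stop, 1) → /p/ (stop, 1) does not rise → not permitted
dpe.rwu — violates constraint (iii): syllable 1 onset /dp/: /d/ (stop, 1) → /p/ (stop, 1) does not rise → not permitted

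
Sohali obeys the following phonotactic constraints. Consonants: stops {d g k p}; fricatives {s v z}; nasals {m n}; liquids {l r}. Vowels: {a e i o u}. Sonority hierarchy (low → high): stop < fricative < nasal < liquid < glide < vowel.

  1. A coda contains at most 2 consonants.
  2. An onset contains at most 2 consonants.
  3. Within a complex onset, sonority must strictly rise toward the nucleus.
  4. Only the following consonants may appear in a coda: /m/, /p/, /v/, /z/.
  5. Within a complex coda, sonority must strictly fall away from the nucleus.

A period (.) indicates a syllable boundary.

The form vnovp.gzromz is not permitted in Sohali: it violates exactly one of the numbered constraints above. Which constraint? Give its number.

vnovp.gzromz: syllable 2 onset /gzr/ has 3 consonants (> 2).
This is a violation of constraint 2: "An onset contains at most 2 consonants."
The remaining constraints (1, 3, 4, 5) are satisfied.

2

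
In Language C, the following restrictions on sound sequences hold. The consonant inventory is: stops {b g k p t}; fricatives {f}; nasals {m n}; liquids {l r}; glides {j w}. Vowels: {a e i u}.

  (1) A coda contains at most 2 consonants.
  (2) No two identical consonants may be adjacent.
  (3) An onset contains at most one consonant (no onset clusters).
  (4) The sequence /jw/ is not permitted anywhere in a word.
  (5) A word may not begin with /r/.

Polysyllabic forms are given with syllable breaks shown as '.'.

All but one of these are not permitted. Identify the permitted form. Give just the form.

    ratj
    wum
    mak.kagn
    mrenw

wum

ratj — violates constraint 5: word begins with /r/ → not permitted
wum — σ1 onset /w/, coda /m/ ok → permitted
mak.kagn — violates constraint 2: adjacent identical consonants /kk/ → not permitted
mrenw — violates constraint 3: syllable 1 onset /mr/ has 2 consonants (> 1) → not permitted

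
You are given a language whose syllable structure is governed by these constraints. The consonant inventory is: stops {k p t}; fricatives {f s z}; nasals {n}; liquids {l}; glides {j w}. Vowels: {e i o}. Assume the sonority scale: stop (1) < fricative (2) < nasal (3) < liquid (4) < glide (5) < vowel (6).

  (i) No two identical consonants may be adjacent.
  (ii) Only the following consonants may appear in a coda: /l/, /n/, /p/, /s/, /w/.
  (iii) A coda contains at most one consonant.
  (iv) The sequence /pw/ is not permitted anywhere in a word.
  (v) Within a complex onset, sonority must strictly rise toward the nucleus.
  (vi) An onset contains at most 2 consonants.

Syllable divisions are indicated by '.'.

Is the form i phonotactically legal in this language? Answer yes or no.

yes

i — σ1 onset /∅/, coda /∅/ ok → phonotactically legal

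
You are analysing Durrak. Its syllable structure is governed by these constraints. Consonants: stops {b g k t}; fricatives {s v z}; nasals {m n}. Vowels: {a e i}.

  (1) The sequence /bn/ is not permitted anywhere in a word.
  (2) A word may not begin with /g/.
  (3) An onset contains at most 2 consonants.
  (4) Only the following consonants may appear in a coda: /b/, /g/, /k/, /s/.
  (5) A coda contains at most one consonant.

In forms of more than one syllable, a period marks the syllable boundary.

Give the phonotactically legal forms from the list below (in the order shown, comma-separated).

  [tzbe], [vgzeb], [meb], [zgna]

[meb]

[tzbe] — violates constraint 3: syllable 1 onset /tzb/ has 3 consonants (> 2) → phonotactically illegal
[vgzeb] — violates constraint 3: syllable 1 onset /vgz/ has 3 consonants (> 2) → phonotactically illegal
[meb] — σ1 onset /m/, coda /b/ ok → phonotactically legal
[zgna] — violates constraint 3: syllable 1 onset /zgn/ has 3 consonants (> 2) → phonotactically illegal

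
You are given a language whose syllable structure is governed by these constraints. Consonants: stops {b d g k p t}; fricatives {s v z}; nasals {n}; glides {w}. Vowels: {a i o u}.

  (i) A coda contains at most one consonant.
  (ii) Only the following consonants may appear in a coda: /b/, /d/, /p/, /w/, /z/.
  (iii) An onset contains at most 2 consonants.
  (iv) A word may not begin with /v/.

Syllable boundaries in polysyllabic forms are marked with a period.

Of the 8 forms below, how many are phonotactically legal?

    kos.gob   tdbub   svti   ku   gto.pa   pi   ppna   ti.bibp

kos.gob — violates constraint (ii): syllable 1 coda contains /s/, which is not a licensed coda consonant → phonotactically illegal
tdbub — violates constraint (iii): syllable 1 onset /tdb/ has 3 consonants (> 2) → phonotactically illegal
svti — violates constraint (iii): syllable 1 onset /svt/ has 3 consonants (> 2) → phonotactically illegal
ku — σ1 onset /k/, coda /∅/ ok → phonotactically legal
gto.pa — σ1 onset /gt/ (2C), coda /∅/ ok; σ2 onset /p/, coda /∅/ ok → phonotactically legal
pi — σ1 onset /p/, coda /∅/ ok → phonotactically legal
ppna — violates constraint (iii): syllable 1 onset /ppn/ has 3 consonants (> 2) → phonotactically illegal
ti.bibp — violates constraint (i): syllable 2 coda /bp/ has 2 consonants (> 1) → phonotactically illegal
Phonotactically legal: ku, gto.pa, pi → 3.

3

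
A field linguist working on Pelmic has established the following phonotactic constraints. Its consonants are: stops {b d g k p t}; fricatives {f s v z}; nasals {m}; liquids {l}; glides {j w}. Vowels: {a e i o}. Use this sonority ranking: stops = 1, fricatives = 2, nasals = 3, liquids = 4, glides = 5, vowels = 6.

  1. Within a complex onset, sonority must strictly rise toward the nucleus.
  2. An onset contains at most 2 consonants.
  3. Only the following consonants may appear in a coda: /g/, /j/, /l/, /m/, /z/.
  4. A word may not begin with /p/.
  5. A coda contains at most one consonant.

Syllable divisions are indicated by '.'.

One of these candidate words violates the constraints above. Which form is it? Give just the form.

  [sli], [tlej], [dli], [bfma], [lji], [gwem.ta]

[sli] — σ1 onset /sl/ (2→4 rises), coda /∅/ ok → well-formed
[tlej] — σ1 onset /tl/ (1→4 rises), coda /j/ ok → well-formed
[dli] — σ1 onset /dl/ (1→4 rises), coda /∅/ ok → well-formed
[bfma] — violates constraint 2: syllable 1 onset /bfm/ has 3 consonants (> 2) → ill-formed
[lji] — σ1 onset /lj/ (4→5 rises), coda /∅/ ok → well-formed
[gwem.ta] — σ1 onset /gw/ (1→5 rises), coda /m/ ok; σ2 onset /t/, coda /∅/ ok → well-formed

[bfma]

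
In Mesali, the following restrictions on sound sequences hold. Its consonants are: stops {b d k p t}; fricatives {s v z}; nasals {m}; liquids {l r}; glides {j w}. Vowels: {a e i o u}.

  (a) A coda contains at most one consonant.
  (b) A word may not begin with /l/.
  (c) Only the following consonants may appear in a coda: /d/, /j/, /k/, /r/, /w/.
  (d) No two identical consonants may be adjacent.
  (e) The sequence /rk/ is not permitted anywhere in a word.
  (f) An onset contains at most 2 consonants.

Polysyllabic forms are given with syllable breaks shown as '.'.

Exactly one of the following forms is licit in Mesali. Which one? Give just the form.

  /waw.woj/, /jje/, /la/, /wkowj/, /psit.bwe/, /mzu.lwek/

/mzu.lwek/

/waw.woj/ — violates constraint (d): adjacent identical consonants /ww/ → illicit
/jje/ — violates constraint (d): adjacent identical consonants /jj/ → illicit
/la/ — violates constraint (b): word begins with /l/ → illicit
/wkowj/ — violates constraint (a): syllable 1 coda /wj/ has 2 consonants (> 1) → illicit
/psit.bwe/ — violates constraint (c): syllable 1 coda contains /t/, which is not a licensed coda consonant → illicit
/mzu.lwek/ — σ1 onset /mz/ (2C), coda /∅/ ok; σ2 onset /lw/ (2C), coda /k/ ok → licit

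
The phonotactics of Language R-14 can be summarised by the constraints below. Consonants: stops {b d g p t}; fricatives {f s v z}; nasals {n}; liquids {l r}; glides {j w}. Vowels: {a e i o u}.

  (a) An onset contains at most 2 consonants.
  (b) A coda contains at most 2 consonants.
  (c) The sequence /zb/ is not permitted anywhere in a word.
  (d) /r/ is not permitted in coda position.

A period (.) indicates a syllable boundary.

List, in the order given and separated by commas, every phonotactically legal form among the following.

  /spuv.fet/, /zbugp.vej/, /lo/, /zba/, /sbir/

/spuv.fet/ — σ1 onset /sp/ (2C), coda /v/ ok; σ2 onset /f/, coda /t/ ok → phonotactically legal
/zbugp.vej/ — violates constraint (c): contains banned sequence /zb/ → phonotactically illegal
/lo/ — σ1 onset /l/, coda /∅/ ok → phonotactically legal
/zba/ — violates constraint (c): contains banned sequence /zb/ → phonotactically illegal
/sbir/ — violates constraint (d): syllable 1 coda contains /r/ → phonotactically illegal

/spuv.fet/, /lo/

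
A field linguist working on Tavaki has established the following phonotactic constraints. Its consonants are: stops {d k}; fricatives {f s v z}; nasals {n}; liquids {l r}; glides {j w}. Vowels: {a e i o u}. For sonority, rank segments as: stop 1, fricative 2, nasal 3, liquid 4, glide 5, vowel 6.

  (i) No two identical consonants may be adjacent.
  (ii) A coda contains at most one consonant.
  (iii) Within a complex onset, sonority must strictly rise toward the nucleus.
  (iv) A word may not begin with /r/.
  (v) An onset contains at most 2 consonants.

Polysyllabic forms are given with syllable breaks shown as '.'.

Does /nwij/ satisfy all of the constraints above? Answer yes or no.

/nwij/ — σ1 onset /nw/ (3→5 rises), coda /j/ ok → well-formed

yes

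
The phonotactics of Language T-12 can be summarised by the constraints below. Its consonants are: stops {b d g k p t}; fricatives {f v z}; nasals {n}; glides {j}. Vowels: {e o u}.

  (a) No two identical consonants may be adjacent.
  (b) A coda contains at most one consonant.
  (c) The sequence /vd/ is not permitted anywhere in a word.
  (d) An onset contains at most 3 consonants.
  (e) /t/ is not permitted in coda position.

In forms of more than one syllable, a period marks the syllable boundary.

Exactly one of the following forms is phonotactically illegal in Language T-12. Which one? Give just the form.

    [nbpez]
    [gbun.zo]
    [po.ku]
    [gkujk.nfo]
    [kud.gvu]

[gkujk.nfo]

[nbpez] — σ1 onset /nbp/ (3C), coda /z/ ok → phonotactically legal
[gbun.zo] — σ1 onset /gb/ (2C), coda /n/ ok; σ2 onset /z/, coda /∅/ ok → phonotactically legal
[po.ku] — σ1 onset /p/, coda /∅/ ok; σ2 onset /k/, coda /∅/ ok → phonotactically legal
[gkujk.nfo] — violates constraint (b): syllable 1 coda /jk/ has 2 consonants (> 1) → phonotactically illegal
[kud.gvu] — σ1 onset /k/, coda /d/ ok; σ2 onset /gv/ (2C), coda /∅/ ok → phonotactically legal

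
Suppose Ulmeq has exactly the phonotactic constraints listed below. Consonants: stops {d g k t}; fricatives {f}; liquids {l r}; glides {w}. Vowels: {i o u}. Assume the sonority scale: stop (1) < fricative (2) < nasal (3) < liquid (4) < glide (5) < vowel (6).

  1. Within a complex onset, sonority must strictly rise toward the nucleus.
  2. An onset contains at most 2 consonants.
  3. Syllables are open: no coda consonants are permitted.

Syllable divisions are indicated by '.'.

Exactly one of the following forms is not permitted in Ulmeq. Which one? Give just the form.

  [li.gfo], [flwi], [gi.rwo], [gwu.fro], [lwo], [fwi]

[li.gfo] — σ1 onset /l/, coda /∅/ ok; σ2 onset /gf/ (1→2 rises), coda /∅/ ok → permitted
[flwi] — violates constraint 2: syllable 1 onset /flw/ has 3 consonants (> 2) → not permitted
[gi.rwo] — σ1 onset /g/, coda /∅/ ok; σ2 onset /rw/ (4→5 rises), coda /∅/ ok → permitted
[gwu.fro] — σ1 onset /gw/ (1→5 rises), coda /∅/ ok; σ2 onset /fr/ (2→4 rises), coda /∅/ ok → permitted
[lwo] — σ1 onset /lw/ (4→5 rises), coda /∅/ ok → permitted
[fwi] — σ1 onset /fw/ (2→5 rises), coda /∅/ ok → permitted

[flwi]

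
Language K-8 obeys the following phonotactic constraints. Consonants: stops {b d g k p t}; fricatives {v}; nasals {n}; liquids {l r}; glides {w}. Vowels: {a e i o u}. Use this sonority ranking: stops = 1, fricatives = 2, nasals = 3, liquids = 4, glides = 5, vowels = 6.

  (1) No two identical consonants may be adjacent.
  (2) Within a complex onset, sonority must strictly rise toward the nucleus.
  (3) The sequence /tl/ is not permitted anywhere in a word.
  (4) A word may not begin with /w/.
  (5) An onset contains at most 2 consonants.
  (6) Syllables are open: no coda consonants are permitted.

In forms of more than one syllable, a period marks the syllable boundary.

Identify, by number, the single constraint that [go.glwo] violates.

5

[go.glwo]: syllable 2 onset /glw/ has 3 consonants (> 2).
This is a violation of constraint 5: "An onset contains at most 2 consonants."
The remaining constraints (1, 2, 3, 4, 6) are satisfied.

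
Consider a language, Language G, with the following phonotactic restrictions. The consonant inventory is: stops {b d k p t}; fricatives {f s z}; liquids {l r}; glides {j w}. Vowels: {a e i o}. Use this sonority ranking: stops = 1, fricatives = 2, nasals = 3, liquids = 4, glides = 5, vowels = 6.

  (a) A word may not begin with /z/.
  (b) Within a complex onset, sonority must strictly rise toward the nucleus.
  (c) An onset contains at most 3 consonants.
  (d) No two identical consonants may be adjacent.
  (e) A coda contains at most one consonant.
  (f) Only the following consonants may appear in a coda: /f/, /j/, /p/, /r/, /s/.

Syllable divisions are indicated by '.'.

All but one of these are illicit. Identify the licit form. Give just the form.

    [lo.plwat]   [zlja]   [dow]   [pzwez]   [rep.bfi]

[lo.plwat] — violates constraint (f): syllable 2 coda contains /t/, which is not a licensed coda consonant → illicit
[zlja] — violates constraint (a): word begins with /z/ → illicit
[dow] — violates constraint (f): syllable 1 coda contains /w/, which is not a licensed coda consonant → illicit
[pzwez] — violates constraint (f): syllable 1 coda contains /z/, which is not a licensed coda consonant → illicit
[rep.bfi] — σ1 onset /r/, coda /p/ ok; σ2 onset /bf/ (1→2 rises), coda /∅/ ok → licit

[rep.bfi]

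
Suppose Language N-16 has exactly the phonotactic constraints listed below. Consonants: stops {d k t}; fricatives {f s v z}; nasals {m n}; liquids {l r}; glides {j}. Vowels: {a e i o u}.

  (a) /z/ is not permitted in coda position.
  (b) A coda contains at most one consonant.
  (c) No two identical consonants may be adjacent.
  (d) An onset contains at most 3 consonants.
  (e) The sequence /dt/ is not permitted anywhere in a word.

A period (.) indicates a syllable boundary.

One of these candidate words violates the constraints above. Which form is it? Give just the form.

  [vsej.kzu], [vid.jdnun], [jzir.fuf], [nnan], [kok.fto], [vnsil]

[vsej.kzu] — σ1 onset /vs/ (2C), coda /j/ ok; σ2 onset /kz/ (2C), coda /∅/ ok → well-formed
[vid.jdnun] — σ1 onset /v/, coda /d/ ok; σ2 onset /jdn/ (3C), coda /n/ ok → well-formed
[jzir.fuf] — σ1 onset /jz/ (2C), coda /r/ ok; σ2 onset /f/, coda /f/ ok → well-formed
[nnan] — violates constraint (c): adjacent identical consonants /nn/ → ill-formed
[kok.fto] — σ1 onset /k/, coda /k/ ok; σ2 onset /ft/ (2C), coda /∅/ ok → well-formed
[vnsil] — σ1 onset /vns/ (3C), coda /l/ ok → well-formed

[nnan]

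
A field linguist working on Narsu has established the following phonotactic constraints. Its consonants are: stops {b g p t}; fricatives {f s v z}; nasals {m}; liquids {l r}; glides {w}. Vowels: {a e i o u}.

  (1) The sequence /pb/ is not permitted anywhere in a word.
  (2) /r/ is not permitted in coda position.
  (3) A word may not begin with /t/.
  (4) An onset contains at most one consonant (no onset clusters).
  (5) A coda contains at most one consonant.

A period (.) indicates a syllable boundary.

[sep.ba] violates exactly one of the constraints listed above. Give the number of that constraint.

1

[sep.ba]: contains banned sequence /pb/.
This is a violation of constraint 1: "The sequence /pb/ is not permitted anywhere in a word."
The remaining constraints (2, 3, 4, 5) are satisfied.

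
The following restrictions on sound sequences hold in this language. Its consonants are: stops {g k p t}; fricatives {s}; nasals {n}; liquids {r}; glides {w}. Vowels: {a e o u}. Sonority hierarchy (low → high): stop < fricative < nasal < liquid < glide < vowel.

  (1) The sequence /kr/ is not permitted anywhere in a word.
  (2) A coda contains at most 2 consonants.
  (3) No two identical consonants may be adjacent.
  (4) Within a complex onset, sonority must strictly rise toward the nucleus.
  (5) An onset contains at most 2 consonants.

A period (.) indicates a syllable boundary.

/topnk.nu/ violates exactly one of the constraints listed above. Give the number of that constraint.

/topnk.nu/: syllable 1 coda /pnk/ has 3 consonants (> 2).
This is a violation of constraint 2: "A coda contains at most 2 consonants."
The remaining constraints (1, 3, 4, 5) are satisfied.

2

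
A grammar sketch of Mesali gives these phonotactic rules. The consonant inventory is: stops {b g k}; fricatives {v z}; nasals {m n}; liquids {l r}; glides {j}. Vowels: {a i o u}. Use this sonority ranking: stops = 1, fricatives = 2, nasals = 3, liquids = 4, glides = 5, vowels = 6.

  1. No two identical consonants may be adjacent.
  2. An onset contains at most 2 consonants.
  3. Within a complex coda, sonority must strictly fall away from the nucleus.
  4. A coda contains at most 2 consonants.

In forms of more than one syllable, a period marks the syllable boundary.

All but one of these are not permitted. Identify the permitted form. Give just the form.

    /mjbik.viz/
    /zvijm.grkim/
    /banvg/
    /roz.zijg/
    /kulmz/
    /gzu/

/gzu/

/mjbik.viz/ — violates constraint 2: syllable 1 onset /mjb/ has 3 consonants (> 2) → not permitted
/zvijm.grkim/ — violates constraint 2: syllable 2 onset /grk/ has 3 consonants (> 2) → not permitted
/banvg/ — violates constraint 4: syllable 1 coda /nvg/ has 3 consonants (> 2) → not permitted
/roz.zijg/ — violates constraint 1: adjacent identical consonants /zz/ → not permitted
/kulmz/ — violates constraint 4: syllable 1 coda /lmz/ has 3 consonants (> 2) → not permitted
/gzu/ — σ1 onset /gz/ (2C), coda /∅/ ok → permitted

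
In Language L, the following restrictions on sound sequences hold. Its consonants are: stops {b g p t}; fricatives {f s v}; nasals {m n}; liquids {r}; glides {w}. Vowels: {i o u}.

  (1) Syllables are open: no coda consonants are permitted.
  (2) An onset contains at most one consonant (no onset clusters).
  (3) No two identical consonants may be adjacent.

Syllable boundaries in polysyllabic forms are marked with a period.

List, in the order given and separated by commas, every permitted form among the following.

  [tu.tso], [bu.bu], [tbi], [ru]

[tu.tso] — violates constraint 2: syllable 2 onset /ts/ has 2 consonants (> 1) → not permitted
[bu.bu] — σ1 onset /b/, coda /∅/ ok; σ2 onset /b/, coda /∅/ ok → permitted
[tbi] — violates constraint 2: syllable 1 onset /tb/ has 2 consonants (> 1) → not permitted
[ru] — σ1 onset /r/, coda /∅/ ok → permitted

[bu.bu], [ru]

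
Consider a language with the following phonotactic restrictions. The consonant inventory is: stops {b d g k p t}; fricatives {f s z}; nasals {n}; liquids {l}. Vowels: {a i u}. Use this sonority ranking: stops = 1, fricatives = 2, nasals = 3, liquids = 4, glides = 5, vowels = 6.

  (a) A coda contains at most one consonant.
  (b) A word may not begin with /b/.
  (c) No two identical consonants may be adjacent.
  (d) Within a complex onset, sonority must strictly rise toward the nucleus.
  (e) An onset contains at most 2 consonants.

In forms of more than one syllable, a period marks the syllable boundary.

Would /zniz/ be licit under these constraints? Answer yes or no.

yes

/zniz/ — σ1 onset /zn/ (2→3 rises), coda /z/ ok → licit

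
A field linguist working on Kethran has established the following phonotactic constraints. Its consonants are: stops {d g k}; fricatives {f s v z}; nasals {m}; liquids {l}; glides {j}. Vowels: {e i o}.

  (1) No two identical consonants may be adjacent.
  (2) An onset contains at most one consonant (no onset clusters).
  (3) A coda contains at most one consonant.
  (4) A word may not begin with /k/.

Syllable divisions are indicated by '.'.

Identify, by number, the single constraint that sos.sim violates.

1

sos.sim: adjacent identical consonants /ss/.
This is a violation of constraint 1: "No two identical consonants may be adjacent."
The remaining constraints (2, 3, 4) are satisfied.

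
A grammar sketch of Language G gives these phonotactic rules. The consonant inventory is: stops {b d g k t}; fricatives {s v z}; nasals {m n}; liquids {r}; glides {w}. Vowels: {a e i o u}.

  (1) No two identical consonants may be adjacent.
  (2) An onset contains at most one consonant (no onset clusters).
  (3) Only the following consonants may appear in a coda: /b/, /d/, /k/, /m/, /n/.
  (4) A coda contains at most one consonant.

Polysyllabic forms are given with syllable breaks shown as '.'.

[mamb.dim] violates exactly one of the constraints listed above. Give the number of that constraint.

4

[mamb.dim]: syllable 1 coda /mb/ has 2 consonants (> 1).
This is a violation of constraint 4: "A coda contains at most one consonant."
The remaining constraints (1, 2, 3) are satisfied.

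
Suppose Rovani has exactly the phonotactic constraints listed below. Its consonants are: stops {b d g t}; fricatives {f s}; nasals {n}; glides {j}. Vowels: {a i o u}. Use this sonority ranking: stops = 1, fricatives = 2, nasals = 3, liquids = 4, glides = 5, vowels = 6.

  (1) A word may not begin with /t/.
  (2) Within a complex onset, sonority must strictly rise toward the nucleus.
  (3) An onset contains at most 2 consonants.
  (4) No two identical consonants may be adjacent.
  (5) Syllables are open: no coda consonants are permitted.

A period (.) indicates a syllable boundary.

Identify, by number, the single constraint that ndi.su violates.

ndi.su: syllable 1 onset /nd/: /n/ (nasal, 3) → /d/ (stop, 1) does not rise.
This is a violation of constraint 2: "Within a complex onset, sonority must strictly rise toward the nucleus."
The remaining constraints (1, 3, 4, 5) are satisfied.

2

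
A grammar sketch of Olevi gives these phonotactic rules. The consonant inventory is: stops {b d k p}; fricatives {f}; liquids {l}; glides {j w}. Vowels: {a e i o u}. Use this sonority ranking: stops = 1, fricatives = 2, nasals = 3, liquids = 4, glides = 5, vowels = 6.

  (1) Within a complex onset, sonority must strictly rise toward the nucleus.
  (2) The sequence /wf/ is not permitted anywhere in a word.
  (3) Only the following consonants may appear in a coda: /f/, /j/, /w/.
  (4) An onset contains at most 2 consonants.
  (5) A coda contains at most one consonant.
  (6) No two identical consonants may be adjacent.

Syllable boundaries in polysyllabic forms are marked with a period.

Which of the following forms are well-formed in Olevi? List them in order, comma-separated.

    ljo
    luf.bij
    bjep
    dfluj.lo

ljo, luf.bij

ljo — σ1 onset /lj/ (4→5 rises), coda /∅/ ok → well-formed
luf.bij — σ1 onset /l/, coda /f/ ok; σ2 onset /b/, coda /j/ ok → well-formed
bjep — violates constraint 3: syllable 1 coda contains /p/, which is not a licensed coda consonant → ill-formed
dfluj.lo — violates constraint 4: syllable 1 onset /dfl/ has 3 consonants (> 2) → ill-formed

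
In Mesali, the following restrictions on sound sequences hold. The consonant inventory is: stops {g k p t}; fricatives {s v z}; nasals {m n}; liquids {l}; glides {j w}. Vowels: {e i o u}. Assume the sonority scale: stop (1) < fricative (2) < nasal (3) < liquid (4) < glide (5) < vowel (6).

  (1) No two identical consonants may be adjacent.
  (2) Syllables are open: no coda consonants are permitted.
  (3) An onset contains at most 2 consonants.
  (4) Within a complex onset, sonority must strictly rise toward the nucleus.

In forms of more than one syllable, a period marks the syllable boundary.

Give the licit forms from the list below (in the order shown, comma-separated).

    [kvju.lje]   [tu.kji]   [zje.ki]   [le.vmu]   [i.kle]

[tu.kji], [zje.ki], [le.vmu], [i.kle]

[kvju.lje] — violates constraint 3: syllable 1 onset /kvj/ has 3 consonants (> 2) → illicit
[tu.kji] — σ1 onset /t/, coda /∅/ ok; σ2 onset /kj/ (1→5 rises), coda /∅/ ok → licit
[zje.ki] — σ1 onset /zj/ (2→5 rises), coda /∅/ ok; σ2 onset /k/, coda /∅/ ok → licit
[le.vmu] — σ1 onset /l/, coda /∅/ ok; σ2 onset /vm/ (2→3 rises), coda /∅/ ok → licit
[i.kle] — σ1 onset /∅/, coda /∅/ ok; σ2 onset /kl/ (1→4 rises), coda /∅/ ok → licit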